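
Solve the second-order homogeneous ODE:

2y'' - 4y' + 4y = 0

Characteristic equation: 2r² - 4r + 4 = 0
Divide by 2: r² - 2r + 2 = 0
Roots: r = 1 ± i (complex conjugates)
General solution: y = e^x(C₁cos(x) + C₂sin(x))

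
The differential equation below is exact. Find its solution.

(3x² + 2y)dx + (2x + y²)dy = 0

Verify exactness: ∂M/∂y = ∂N/∂x ✓
Find F(x,y) such that ∂F/∂x = M, ∂F/∂y = N
Solution: x³ + 2xy + y³/3 = C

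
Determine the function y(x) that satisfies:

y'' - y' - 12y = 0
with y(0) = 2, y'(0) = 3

General solution: y = C₁e^(4x) + C₂e^(-3x)
Applying ICs: C₁ = 9/7, C₂ = 5/7
Particular solution: y = (9/7)e^(4x) + (5/7)e^(-3x)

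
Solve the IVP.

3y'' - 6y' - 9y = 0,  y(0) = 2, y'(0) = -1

General solution: y = C₁e^(3x) + C₂e^(-x)
Applying ICs: C₁ = 1/4, C₂ = 7/4
Particular solution: y = (1/4)e^(3x) + (7/4)e^(-x)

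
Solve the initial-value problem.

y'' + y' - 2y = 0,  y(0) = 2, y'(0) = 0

General solution: y = C₁e^x + C₂e^(-2x)
Applying ICs: C₁ = 4/3, C₂ = 2/3
Particular solution: y = (4/3)e^x + (2/3)e^(-2x)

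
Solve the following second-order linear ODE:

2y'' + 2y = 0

Characteristic equation: 2r² + 2 = 0
Divide by 2: r² + 1 = 0
Roots: r = ±i (complex conjugates)
General solution: y = C₁cos(x) + C₂sin(x)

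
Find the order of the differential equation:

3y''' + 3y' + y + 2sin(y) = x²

The order is 3 (highest derivative is of order 3).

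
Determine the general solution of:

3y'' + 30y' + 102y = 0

Characteristic equation: 3r² + 30r + 102 = 0
Divide by 3: r² + 10r + 34 = 0
Roots: r = -5 ± 3i (complex conjugates)
General solution: y = e^(-5x)(C₁cos(3x) + C₂sin(3x))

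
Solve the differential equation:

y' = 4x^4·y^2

Separating variables and integrating:
-1/y = 4x^5/5 + C

General solution: y^-1 = (-4/5)x^5 + C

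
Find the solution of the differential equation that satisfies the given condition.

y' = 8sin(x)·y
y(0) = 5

General solution: y = Ce^(-8cos(x))
Applying IC y(0) = 5:
Particular solution: y = 5e^(8(1-cos(x)))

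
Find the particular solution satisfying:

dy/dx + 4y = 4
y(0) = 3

General solution: y = 1 + Ce^(-4x)
Applying y(0) = 3: C = 3 - 1 = 2
Particular solution: y = 1 + 2e^(-4x)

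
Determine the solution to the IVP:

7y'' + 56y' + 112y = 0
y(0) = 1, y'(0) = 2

General solution: y = (C₁ + C₂x)e^(-4x)
Repeated root r = -4
Applying ICs: C₁ = 1, C₂ = 6
Particular solution: y = (1 + 6x)e^(-4x)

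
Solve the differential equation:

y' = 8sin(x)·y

Separating variables and integrating:
ln|y| = -8cos(x) + C

General solution: y = Ce^(-8cos(x))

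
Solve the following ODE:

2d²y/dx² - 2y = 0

Characteristic equation: 2r² - 2 = 0
Divide by 2: r² - 1 = 0
Roots: r = 1, -1 (distinct real)
General solution: y = C₁e^x + C₂e^(-x)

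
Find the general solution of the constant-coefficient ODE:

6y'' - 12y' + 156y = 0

Characteristic equation: 6r² - 12r + 156 = 0
Divide by 6: r² - 2r + 26 = 0
Roots: r = 1 ± 5i (complex conjugates)
General solution: y = e^x(C₁cos(5x) + C₂sin(5x))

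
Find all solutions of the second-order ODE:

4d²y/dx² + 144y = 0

Characteristic equation: 4r² + 144 = 0
Divide by 4: r² + 36 = 0
Roots: r = ±6i (complex conjugates)
General solution: y = C₁cos(6x) + C₂sin(6x)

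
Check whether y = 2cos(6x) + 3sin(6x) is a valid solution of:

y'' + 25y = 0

Verification:
y'' = -72cos(6x) - 108sin(6x)
y'' + 25y ≠ 0 (frequency mismatch: got 36 instead of 25)

No, it is not a solution.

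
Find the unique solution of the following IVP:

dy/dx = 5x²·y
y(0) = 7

General solution: y = Ce^(5x³/3)
Applying IC y(0) = 7:
Particular solution: y = 7e^(5x³/3)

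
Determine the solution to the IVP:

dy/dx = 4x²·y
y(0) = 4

General solution: y = Ce^(4x³/3)
Applying IC y(0) = 4:
Particular solution: y = 4e^(4x³/3)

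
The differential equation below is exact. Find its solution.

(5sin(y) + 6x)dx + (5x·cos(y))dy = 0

Verify exactness: ∂M/∂y = ∂N/∂x ✓
Find F(x,y) such that ∂F/∂x = M, ∂F/∂y = N
Solution: 5x·sin(y) + 3x² = C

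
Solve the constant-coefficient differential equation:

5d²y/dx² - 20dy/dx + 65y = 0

Characteristic equation: 5r² - 20r + 65 = 0
Divide by 5: r² - 4r + 13 = 0
Roots: r = 2 ± 3i (complex conjugates)
General solution: y = e^(2x)(C₁cos(3x) + C₂sin(3x))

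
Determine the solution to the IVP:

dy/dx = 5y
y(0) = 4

General solution: y = Ce^(5x)
Applying IC y(0) = 4:
Particular solution: y = 4e^(5x)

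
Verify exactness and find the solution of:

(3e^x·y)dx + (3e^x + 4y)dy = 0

Verify exactness: ∂M/∂y = ∂N/∂x ✓
Find F(x,y) such that ∂F/∂x = M, ∂F/∂y = N
Solution: 3e^x·y + 2y² = C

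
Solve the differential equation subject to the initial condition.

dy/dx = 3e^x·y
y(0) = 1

General solution: y = Ce^(3e^x)
Applying IC y(0) = 1:
Particular solution: y = e^(3(e^x - 1))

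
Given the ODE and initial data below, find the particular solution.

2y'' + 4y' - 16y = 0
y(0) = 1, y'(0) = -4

General solution: y = C₁e^(2x) + C₂e^(-4x)
Applying ICs: C₁ = 0, C₂ = 1
Particular solution: y = e^(-4x)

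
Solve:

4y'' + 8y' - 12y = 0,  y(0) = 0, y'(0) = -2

General solution: y = C₁e^x + C₂e^(-3x)
Applying ICs: C₁ = -1/2, C₂ = 1/2
Particular solution: y = -(1/2)e^x + (1/2)e^(-3x)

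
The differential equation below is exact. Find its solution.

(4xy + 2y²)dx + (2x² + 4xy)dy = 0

Verify exactness: ∂M/∂y = ∂N/∂x ✓
Find F(x,y) such that ∂F/∂x = M, ∂F/∂y = N
Solution: 2x²y + 2xy² = C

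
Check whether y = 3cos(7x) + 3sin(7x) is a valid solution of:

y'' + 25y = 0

Verification:
y'' = -147cos(7x) - 147sin(7x)
y'' + 25y ≠ 0 (frequency mismatch: got 49 instead of 25)

No, it is not a solution.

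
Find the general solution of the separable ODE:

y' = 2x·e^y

Separating variables and integrating:
-e^(-y) = x² + C

General solution: y = -ln(C - x²)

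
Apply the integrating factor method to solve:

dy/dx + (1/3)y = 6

Using integrating factor method:

General solution: y = 18 + Ce^(-x/3)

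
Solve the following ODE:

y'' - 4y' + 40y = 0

Characteristic equation: r² - 4r + 40 = 0
Roots: r = 2 ± 6i (complex conjugates)
General solution: y = e^(2x)(C₁cos(6x) + C₂sin(6x))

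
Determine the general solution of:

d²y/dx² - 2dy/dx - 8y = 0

Characteristic equation: r² - 2r - 8 = 0
Roots: r = 4, -2 (distinct real)
General solution: y = C₁e^(4x) + C₂e^(-2x)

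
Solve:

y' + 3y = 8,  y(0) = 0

General solution: y = 8/3 + Ce^(-3x)
Applying y(0) = 0: C = 0 - 8/3 = -8/3
Particular solution: y = 8/3 - (8/3)e^(-3x)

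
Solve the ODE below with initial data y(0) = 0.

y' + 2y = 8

General solution: y = 4 + Ce^(-2x)
Applying y(0) = 0: C = 0 - 4 = -4
Particular solution: y = 4 - 4e^(-2x)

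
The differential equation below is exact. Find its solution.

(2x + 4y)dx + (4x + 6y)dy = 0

Verify exactness: ∂M/∂y = ∂N/∂x ✓
Find F(x,y) such that ∂F/∂x = M, ∂F/∂y = N
Solution: x² + 4xy + 3y² = C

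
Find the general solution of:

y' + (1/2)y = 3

Using integrating factor method:

General solution: y = 6 + Ce^(-x/2)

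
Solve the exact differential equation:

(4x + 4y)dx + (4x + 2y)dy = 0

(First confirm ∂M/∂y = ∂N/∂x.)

Verify exactness: ∂M/∂y = ∂N/∂x ✓
Find F(x,y) such that ∂F/∂x = M, ∂F/∂y = N
Solution: 2x² + 4xy + y² = C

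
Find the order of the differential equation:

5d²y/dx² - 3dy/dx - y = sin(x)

The order is 2 (highest derivative is of order 2).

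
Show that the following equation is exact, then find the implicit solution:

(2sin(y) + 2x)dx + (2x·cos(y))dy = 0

Verify exactness: ∂M/∂y = ∂N/∂x ✓
Find F(x,y) such that ∂F/∂x = M, ∂F/∂y = N
Solution: 2x·sin(y) + x² = C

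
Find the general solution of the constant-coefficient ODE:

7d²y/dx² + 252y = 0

Characteristic equation: 7r² + 252 = 0
Divide by 7: r² + 36 = 0
Roots: r = ±6i (complex conjugates)
General solution: y = C₁cos(6x) + C₂sin(6x)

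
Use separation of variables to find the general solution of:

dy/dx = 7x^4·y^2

Separating variables and integrating:
-1/y = 7x^5/5 + C

General solution: y^-1 = (-7/5)x^5 + C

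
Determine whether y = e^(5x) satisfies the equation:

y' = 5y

Verification:
y = e^(5x)
y' = 5e^(5x)
5y = 5e^(5x)
y' = 5y ✓

Yes, it is a solution.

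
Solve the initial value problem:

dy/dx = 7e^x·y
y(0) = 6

General solution: y = Ce^(7e^x)
Applying IC y(0) = 6:
Particular solution: y = 6e^(7(e^x - 1))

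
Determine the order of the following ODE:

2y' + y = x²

The order is 1 (highest derivative is of order 1).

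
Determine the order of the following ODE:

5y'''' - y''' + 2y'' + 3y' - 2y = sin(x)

The order is 4 (highest derivative is of order 4).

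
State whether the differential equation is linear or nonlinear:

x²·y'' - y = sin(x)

Linear (y and its derivatives appear to the first power only, no products of y terms)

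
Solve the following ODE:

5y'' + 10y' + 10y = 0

Characteristic equation: 5r² + 10r + 10 = 0
Divide by 5: r² + 2r + 2 = 0
Roots: r = -1 ± i (complex conjugates)
General solution: y = e^(-x)(C₁cos(x) + C₂sin(x))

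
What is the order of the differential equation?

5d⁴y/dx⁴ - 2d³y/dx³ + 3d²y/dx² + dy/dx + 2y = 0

The order is 4 (highest derivative is of order 4).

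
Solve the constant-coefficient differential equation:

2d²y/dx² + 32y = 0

Characteristic equation: 2r² + 32 = 0
Divide by 2: r² + 16 = 0
Roots: r = ±4i (complex conjugates)
General solution: y = C₁cos(4x) + C₂sin(4x)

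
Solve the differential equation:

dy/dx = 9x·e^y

Separating variables and integrating:
-e^(-y) = 9x²/2 + C

General solution: y = -ln(C - 9x²/2)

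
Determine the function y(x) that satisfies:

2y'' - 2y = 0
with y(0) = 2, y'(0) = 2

General solution: y = C₁e^x + C₂e^(-x)
Applying ICs: C₁ = 2, C₂ = 0
Particular solution: y = 2e^x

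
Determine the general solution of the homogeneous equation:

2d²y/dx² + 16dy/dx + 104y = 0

Characteristic equation: 2r² + 16r + 104 = 0
Divide by 2: r² + 8r + 52 = 0
Roots: r = -4 ± 6i (complex conjugates)
General solution: y = e^(-4x)(C₁cos(6x) + C₂sin(6x))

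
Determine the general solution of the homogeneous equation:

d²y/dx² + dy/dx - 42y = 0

Characteristic equation: r² + r - 42 = 0
Roots: r = 6, -7 (distinct real)
General solution: y = C₁e^(6x) + C₂e^(-7x)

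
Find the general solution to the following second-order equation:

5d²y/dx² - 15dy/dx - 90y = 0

Characteristic equation: 5r² - 15r - 90 = 0
Divide by 5: r² - 3r - 18 = 0
Roots: r = 6, -3 (distinct real)
General solution: y = C₁e^(6x) + C₂e^(-3x)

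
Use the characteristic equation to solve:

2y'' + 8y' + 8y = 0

Characteristic equation: 2r² + 8r + 8 = 0
Divide by 2: r² + 4r + 4 = 0
Factored: (r + 2)² = 0
Repeated root: r = -2
General solution: y = (C₁ + C₂x)e^(-2x)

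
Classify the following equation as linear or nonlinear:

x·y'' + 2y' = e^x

Linear (y and its derivatives appear to the first power only, no products of y terms)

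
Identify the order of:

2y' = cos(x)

The order is 1 (highest derivative is of order 1).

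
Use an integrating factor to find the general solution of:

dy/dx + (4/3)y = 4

Using integrating factor method:

General solution: y = 3 + Ce^(-4x/3)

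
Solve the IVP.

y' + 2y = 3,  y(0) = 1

General solution: y = 3/2 + Ce^(-2x)
Applying y(0) = 1: C = 1 - 3/2 = -1/2
Particular solution: y = 3/2 - (1/2)e^(-2x)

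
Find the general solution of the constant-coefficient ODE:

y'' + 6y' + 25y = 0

Characteristic equation: r² + 6r + 25 = 0
Roots: r = -3 ± 4i (complex conjugates)
General solution: y = e^(-3x)(C₁cos(4x) + C₂sin(4x))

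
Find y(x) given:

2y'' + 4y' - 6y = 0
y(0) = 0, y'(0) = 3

General solution: y = C₁e^x + C₂e^(-3x)
Applying ICs: C₁ = 3/4, C₂ = -3/4
Particular solution: y = (3/4)e^x - (3/4)e^(-3x)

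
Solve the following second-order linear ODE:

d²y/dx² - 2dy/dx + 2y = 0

Characteristic equation: r² - 2r + 2 = 0
Roots: r = 1 ± i (complex conjugates)
General solution: y = e^x(C₁cos(x) + C₂sin(x))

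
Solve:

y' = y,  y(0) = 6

General solution: y = Ce^x
Applying IC y(0) = 6:
Particular solution: y = 6e^x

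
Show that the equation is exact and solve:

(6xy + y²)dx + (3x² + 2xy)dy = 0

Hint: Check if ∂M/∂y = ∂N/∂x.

Verify exactness: ∂M/∂y = ∂N/∂x ✓
Find F(x,y) such that ∂F/∂x = M, ∂F/∂y = N
Solution: 3x²y + xy² = C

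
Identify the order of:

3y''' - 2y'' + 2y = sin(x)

The order is 3 (highest derivative is of order 3).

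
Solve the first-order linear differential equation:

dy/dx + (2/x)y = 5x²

Using integrating factor method:

General solution: y = x^3 + Cx^(-2)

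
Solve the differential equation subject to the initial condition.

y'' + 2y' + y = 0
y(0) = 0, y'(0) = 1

General solution: y = (C₁ + C₂x)e^(-x)
Repeated root r = -1
Applying ICs: C₁ = 0, C₂ = 1
Particular solution: y = xe^(-x)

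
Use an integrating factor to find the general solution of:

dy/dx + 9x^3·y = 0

Using integrating factor method:

General solution: y = Ce^(-9x^4/4)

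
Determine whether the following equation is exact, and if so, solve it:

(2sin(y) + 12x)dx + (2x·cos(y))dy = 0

Verify exactness: ∂M/∂y = ∂N/∂x ✓
Find F(x,y) such that ∂F/∂x = M, ∂F/∂y = N
Solution: 2x·sin(y) + 6x² = C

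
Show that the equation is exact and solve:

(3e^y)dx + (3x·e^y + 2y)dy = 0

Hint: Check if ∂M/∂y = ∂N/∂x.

Verify exactness: ∂M/∂y = ∂N/∂x ✓
Find F(x,y) such that ∂F/∂x = M, ∂F/∂y = N
Solution: 3x·e^y + y² = C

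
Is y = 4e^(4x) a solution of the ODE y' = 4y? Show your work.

Verification:
y = 4e^(4x)
y' = 16e^(4x)
4y = 16e^(4x)
y' = 4y ✓

Yes, it is a solution.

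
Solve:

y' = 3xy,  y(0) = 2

General solution: y = Ce^(3x²/2)
Applying IC y(0) = 2:
Particular solution: y = 2e^(3x²/2)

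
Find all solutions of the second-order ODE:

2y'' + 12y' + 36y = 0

Characteristic equation: 2r² + 12r + 36 = 0
Divide by 2: r² + 6r + 18 = 0
Roots: r = -3 ± 3i (complex conjugates)
General solution: y = e^(-3x)(C₁cos(3x) + C₂sin(3x))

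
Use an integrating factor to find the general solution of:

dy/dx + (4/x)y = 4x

Using integrating factor method:

General solution: y = (2/3)x^2 + Cx^(-4)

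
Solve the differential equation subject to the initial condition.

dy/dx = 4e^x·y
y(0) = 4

General solution: y = Ce^(4e^x)
Applying IC y(0) = 4:
Particular solution: y = 4e^(4(e^x - 1))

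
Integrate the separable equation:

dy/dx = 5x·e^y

Separating variables and integrating:
-e^(-y) = 5x²/2 + C

General solution: y = -ln(C - 5x²/2)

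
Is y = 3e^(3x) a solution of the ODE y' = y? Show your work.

Verification:
y = 3e^(3x)
y' = 9e^(3x)
But y = 3e^(3x)
y' ≠ y — the derivative does not match

No, it is not a solution.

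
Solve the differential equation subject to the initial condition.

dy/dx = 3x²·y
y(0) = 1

General solution: y = Ce^(x³)
Applying IC y(0) = 1:
Particular solution: y = e^(x³)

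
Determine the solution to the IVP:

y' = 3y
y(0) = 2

General solution: y = Ce^(3x)
Applying IC y(0) = 2:
Particular solution: y = 2e^(3x)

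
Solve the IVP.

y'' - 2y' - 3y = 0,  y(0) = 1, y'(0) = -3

General solution: y = C₁e^(3x) + C₂e^(-x)
Applying ICs: C₁ = -1/2, C₂ = 3/2
Particular solution: y = -(1/2)e^(3x) + (3/2)e^(-x)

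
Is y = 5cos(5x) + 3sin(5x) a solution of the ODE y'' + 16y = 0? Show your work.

Verification:
y'' = -125cos(5x) - 75sin(5x)
y'' + 16y ≠ 0 (frequency mismatch: got 25 instead of 16)

No, it is not a solution.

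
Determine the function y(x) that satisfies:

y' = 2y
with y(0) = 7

General solution: y = Ce^(2x)
Applying IC y(0) = 7:
Particular solution: y = 7e^(2x)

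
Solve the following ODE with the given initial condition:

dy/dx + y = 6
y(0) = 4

General solution: y = 6 + Ce^(-x)
Applying y(0) = 4: C = 4 - 6 = -2
Particular solution: y = 6 - 2e^(-x)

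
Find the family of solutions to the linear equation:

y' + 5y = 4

Using integrating factor method:

General solution: y = 4/5 + Ce^(-5x)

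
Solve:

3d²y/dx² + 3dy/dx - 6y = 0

Characteristic equation: 3r² + 3r - 6 = 0
Divide by 3: r² + r - 2 = 0
Roots: r = 1, -2 (distinct real)
General solution: y = C₁e^x + C₂e^(-2x)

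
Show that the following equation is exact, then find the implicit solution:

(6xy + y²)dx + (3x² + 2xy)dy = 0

Verify exactness: ∂M/∂y = ∂N/∂x ✓
Find F(x,y) such that ∂F/∂x = M, ∂F/∂y = N
Solution: 3x²y + xy² = C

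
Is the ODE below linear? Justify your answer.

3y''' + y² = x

No. Nonlinear (y² term)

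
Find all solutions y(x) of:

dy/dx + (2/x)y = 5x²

Using integrating factor method:

General solution: y = x^3 + Cx^(-2)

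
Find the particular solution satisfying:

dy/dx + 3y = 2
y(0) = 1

General solution: y = 2/3 + Ce^(-3x)
Applying y(0) = 1: C = 1 - 2/3 = 1/3
Particular solution: y = 2/3 + (1/3)e^(-3x)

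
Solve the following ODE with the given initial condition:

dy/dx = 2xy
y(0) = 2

General solution: y = Ce^(x²)
Applying IC y(0) = 2:
Particular solution: y = 2e^(x²)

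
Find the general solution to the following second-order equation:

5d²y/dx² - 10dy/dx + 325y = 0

Characteristic equation: 5r² - 10r + 325 = 0
Divide by 5: r² - 2r + 65 = 0
Roots: r = 1 ± 8i (complex conjugates)
General solution: y = e^x(C₁cos(8x) + C₂sin(8x))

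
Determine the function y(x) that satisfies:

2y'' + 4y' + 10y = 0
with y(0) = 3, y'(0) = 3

General solution: y = e^(-x)(C₁cos(2x) + C₂sin(2x))
Complex roots r = -1 ± 2i
Applying ICs: C₁ = 3, C₂ = 3
Particular solution: y = e^(-x)(3cos(2x) + 3sin(2x))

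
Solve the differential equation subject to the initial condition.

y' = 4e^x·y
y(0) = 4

General solution: y = Ce^(4e^x)
Applying IC y(0) = 4:
Particular solution: y = 4e^(4(e^x - 1))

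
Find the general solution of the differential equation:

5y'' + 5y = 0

Characteristic equation: 5r² + 5 = 0
Divide by 5: r² + 1 = 0
Roots: r = ±i (complex conjugates)
General solution: y = C₁cos(x) + C₂sin(x)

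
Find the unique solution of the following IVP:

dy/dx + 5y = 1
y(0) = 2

General solution: y = 1/5 + Ce^(-5x)
Applying y(0) = 2: C = 2 - 1/5 = 9/5
Particular solution: y = 1/5 + (9/5)e^(-5x)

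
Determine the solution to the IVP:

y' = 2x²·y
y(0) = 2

General solution: y = Ce^(2x³/3)
Applying IC y(0) = 2:
Particular solution: y = 2e^(2x³/3)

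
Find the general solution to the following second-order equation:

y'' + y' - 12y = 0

Characteristic equation: r² + r - 12 = 0
Roots: r = 3, -4 (distinct real)
General solution: y = C₁e^(3x) + C₂e^(-4x)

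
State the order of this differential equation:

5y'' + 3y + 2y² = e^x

The order is 2 (highest derivative is of order 2).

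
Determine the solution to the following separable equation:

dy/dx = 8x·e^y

Separating variables and integrating:
-e^(-y) = 4x² + C

General solution: y = -ln(C - 4x²)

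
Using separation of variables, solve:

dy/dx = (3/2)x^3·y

Separating variables and integrating:
ln|y| = 3x^4/8 + C

General solution: y = Ce^(3x^4/8)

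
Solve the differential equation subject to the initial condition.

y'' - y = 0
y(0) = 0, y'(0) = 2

General solution: y = C₁e^x + C₂e^(-x)
Applying ICs: C₁ = 1, C₂ = -1
Particular solution: y = e^x - e^(-x)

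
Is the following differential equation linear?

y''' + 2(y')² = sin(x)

No. Nonlinear ((y')² term)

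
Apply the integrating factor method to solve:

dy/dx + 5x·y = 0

Using integrating factor method:

General solution: y = Ce^(-5x^2/2)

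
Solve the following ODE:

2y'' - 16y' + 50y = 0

Characteristic equation: 2r² - 16r + 50 = 0
Divide by 2: r² - 8r + 25 = 0
Roots: r = 4 ± 3i (complex conjugates)
General solution: y = e^(4x)(C₁cos(3x) + C₂sin(3x))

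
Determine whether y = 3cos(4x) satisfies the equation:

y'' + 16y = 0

Verification:
y'' = -48cos(4x)
y'' + 16y = 0 ✓

Yes, it is a solution.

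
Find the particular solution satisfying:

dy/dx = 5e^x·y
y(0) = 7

General solution: y = Ce^(5e^x)
Applying IC y(0) = 7:
Particular solution: y = 7e^(5(e^x - 1))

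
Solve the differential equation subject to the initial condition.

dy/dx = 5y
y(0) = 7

General solution: y = Ce^(5x)
Applying IC y(0) = 7:
Particular solution: y = 7e^(5x)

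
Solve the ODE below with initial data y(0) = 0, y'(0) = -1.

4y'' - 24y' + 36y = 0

General solution: y = (C₁ + C₂x)e^(3x)
Repeated root r = 3
Applying ICs: C₁ = 0, C₂ = -1
Particular solution: y = -xe^(3x)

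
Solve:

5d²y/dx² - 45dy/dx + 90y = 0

Characteristic equation: 5r² - 45r + 90 = 0
Divide by 5: r² - 9r + 18 = 0
Roots: r = 3, 6 (distinct real)
General solution: y = C₁e^(3x) + C₂e^(6x)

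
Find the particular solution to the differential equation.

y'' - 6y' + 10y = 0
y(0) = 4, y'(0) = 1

General solution: y = e^(3x)(C₁cos(x) + C₂sin(x))
Complex roots r = 3 ± i
Applying ICs: C₁ = 4, C₂ = -11
Particular solution: y = e^(3x)(4cos(x) - 11sin(x))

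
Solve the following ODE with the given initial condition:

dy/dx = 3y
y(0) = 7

General solution: y = Ce^(3x)
Applying IC y(0) = 7:
Particular solution: y = 7e^(3x)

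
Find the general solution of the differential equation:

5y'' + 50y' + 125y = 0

Characteristic equation: 5r² + 50r + 125 = 0
Divide by 5: r² + 10r + 25 = 0
Factored: (r + 5)² = 0
Repeated root: r = -5
General solution: y = (C₁ + C₂x)e^(-5x)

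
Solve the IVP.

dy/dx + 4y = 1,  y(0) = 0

General solution: y = 1/4 + Ce^(-4x)
Applying y(0) = 0: C = 0 - 1/4 = -1/4
Particular solution: y = 1/4 - (1/4)e^(-4x)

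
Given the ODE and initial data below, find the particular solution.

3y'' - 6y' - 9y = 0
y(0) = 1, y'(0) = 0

General solution: y = C₁e^(3x) + C₂e^(-x)
Applying ICs: C₁ = 1/4, C₂ = 3/4
Particular solution: y = (1/4)e^(3x) + (3/4)e^(-x)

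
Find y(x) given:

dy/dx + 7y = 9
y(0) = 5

General solution: y = 9/7 + Ce^(-7x)
Applying y(0) = 5: C = 5 - 9/7 = 26/7
Particular solution: y = 9/7 + (26/7)e^(-7x)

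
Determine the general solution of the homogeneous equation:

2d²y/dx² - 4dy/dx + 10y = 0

Characteristic equation: 2r² - 4r + 10 = 0
Divide by 2: r² - 2r + 5 = 0
Roots: r = 1 ± 2i (complex conjugates)
General solution: y = e^x(C₁cos(2x) + C₂sin(2x))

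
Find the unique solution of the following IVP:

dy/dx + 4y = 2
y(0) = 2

General solution: y = 1/2 + Ce^(-4x)
Applying y(0) = 2: C = 2 - 1/2 = 3/2
Particular solution: y = 1/2 + (3/2)e^(-4x)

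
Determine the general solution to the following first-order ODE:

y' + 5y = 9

Using integrating factor method:

General solution: y = 9/5 + Ce^(-5x)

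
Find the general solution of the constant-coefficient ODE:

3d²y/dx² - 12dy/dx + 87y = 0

Characteristic equation: 3r² - 12r + 87 = 0
Divide by 3: r² - 4r + 29 = 0
Roots: r = 2 ± 5i (complex conjugates)
General solution: y = e^(2x)(C₁cos(5x) + C₂sin(5x))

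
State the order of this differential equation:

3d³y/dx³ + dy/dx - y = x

The order is 3 (highest derivative is of order 3).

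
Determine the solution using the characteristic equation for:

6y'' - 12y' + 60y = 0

Characteristic equation: 6r² - 12r + 60 = 0
Divide by 6: r² - 2r + 10 = 0
Roots: r = 1 ± 3i (complex conjugates)
General solution: y = e^x(C₁cos(3x) + C₂sin(3x))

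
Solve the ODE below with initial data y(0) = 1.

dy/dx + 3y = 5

General solution: y = 5/3 + Ce^(-3x)
Applying y(0) = 1: C = 1 - 5/3 = -2/3
Particular solution: y = 5/3 - (2/3)e^(-3x)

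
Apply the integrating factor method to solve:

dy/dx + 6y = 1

Using integrating factor method:

General solution: y = 1/6 + Ce^(-6x)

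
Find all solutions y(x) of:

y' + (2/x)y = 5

Using integrating factor method:

General solution: y = (5/3)x + Cx^(-2)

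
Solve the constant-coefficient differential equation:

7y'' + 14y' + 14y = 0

Characteristic equation: 7r² + 14r + 14 = 0
Divide by 7: r² + 2r + 2 = 0
Roots: r = -1 ± i (complex conjugates)
General solution: y = e^(-x)(C₁cos(x) + C₂sin(x))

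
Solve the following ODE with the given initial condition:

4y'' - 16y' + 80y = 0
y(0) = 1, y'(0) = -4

General solution: y = e^(2x)(C₁cos(4x) + C₂sin(4x))
Complex roots r = 2 ± 4i
Applying ICs: C₁ = 1, C₂ = -3/2
Particular solution: y = e^(2x)(cos(4x) - (3/2)sin(4x))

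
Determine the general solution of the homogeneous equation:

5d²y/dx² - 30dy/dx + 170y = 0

Characteristic equation: 5r² - 30r + 170 = 0
Divide by 5: r² - 6r + 34 = 0
Roots: r = 3 ± 5i (complex conjugates)
General solution: y = e^(3x)(C₁cos(5x) + C₂sin(5x))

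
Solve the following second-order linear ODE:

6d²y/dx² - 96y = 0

Characteristic equation: 6r² - 96 = 0
Divide by 6: r² - 16 = 0
Roots: r = 4, -4 (distinct real)
General solution: y = C₁e^(4x) + C₂e^(-4x)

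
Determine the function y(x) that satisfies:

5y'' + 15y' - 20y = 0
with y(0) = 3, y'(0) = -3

General solution: y = C₁e^x + C₂e^(-4x)
Applying ICs: C₁ = 9/5, C₂ = 6/5
Particular solution: y = (9/5)e^x + (6/5)e^(-4x)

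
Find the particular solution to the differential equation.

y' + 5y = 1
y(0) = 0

General solution: y = 1/5 + Ce^(-5x)
Applying y(0) = 0: C = 0 - 1/5 = -1/5
Particular solution: y = 1/5 - (1/5)e^(-5x)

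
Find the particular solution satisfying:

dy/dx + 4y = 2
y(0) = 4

General solution: y = 1/2 + Ce^(-4x)
Applying y(0) = 4: C = 4 - 1/2 = 7/2
Particular solution: y = 1/2 + (7/2)e^(-4x)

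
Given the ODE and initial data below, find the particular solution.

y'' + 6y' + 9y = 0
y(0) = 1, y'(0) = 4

General solution: y = (C₁ + C₂x)e^(-3x)
Repeated root r = -3
Applying ICs: C₁ = 1, C₂ = 7
Particular solution: y = (1 + 7x)e^(-3x)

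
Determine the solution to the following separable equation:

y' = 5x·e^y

Separating variables and integrating:
-e^(-y) = 5x²/2 + C

General solution: y = -ln(C - 5x²/2)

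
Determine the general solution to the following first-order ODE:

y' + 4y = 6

Using integrating factor method:

General solution: y = 3/2 + Ce^(-4x)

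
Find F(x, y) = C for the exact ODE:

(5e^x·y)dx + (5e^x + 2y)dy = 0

Verify exactness: ∂M/∂y = ∂N/∂x ✓
Find F(x,y) such that ∂F/∂x = M, ∂F/∂y = N
Solution: 5e^x·y + y² = C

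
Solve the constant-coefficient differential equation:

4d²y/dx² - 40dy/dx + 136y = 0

Characteristic equation: 4r² - 40r + 136 = 0
Divide by 4: r² - 10r + 34 = 0
Roots: r = 5 ± 3i (complex conjugates)
General solution: y = e^(5x)(C₁cos(3x) + C₂sin(3x))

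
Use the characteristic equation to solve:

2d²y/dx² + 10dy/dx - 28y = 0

Characteristic equation: 2r² + 10r - 28 = 0
Divide by 2: r² + 5r - 14 = 0
Roots: r = 2, -7 (distinct real)
General solution: y = C₁e^(2x) + C₂e^(-7x)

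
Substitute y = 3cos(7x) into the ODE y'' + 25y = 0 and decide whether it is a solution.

Verification:
y'' = -147cos(7x)
y'' + 25y ≠ 0 (frequency mismatch: got 49 instead of 25)

No, it is not a solution.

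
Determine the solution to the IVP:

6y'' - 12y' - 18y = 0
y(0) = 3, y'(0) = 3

General solution: y = C₁e^(3x) + C₂e^(-x)
Applying ICs: C₁ = 3/2, C₂ = 3/2
Particular solution: y = (3/2)e^(3x) + (3/2)e^(-x)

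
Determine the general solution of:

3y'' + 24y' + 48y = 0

Characteristic equation: 3r² + 24r + 48 = 0
Divide by 3: r² + 8r + 16 = 0
Factored: (r + 4)² = 0
Repeated root: r = -4
General solution: y = (C₁ + C₂x)e^(-4x)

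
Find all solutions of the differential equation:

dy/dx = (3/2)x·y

Separating variables and integrating:
ln|y| = 3x^2/4 + C

General solution: y = Ce^(3x^2/4)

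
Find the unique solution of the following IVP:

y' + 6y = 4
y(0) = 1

General solution: y = 2/3 + Ce^(-6x)
Applying y(0) = 1: C = 1 - 2/3 = 1/3
Particular solution: y = 2/3 + (1/3)e^(-6x)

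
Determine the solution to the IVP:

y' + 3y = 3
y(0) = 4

General solution: y = 1 + Ce^(-3x)
Applying y(0) = 4: C = 4 - 1 = 3
Particular solution: y = 1 + 3e^(-3x)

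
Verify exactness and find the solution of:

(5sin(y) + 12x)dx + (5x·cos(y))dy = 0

Verify exactness: ∂M/∂y = ∂N/∂x ✓
Find F(x,y) such that ∂F/∂x = M, ∂F/∂y = N
Solution: 5x·sin(y) + 6x² = C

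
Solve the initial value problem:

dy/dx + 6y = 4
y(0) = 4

General solution: y = 2/3 + Ce^(-6x)
Applying y(0) = 4: C = 4 - 2/3 = 10/3
Particular solution: y = 2/3 + (10/3)e^(-6x)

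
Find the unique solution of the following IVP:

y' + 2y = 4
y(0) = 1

General solution: y = 2 + Ce^(-2x)
Applying y(0) = 1: C = 1 - 2 = -1
Particular solution: y = 2 - e^(-2x)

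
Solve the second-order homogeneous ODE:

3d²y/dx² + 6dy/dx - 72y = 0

Characteristic equation: 3r² + 6r - 72 = 0
Divide by 3: r² + 2r - 24 = 0
Roots: r = 4, -6 (distinct real)
General solution: y = C₁e^(4x) + C₂e^(-6x)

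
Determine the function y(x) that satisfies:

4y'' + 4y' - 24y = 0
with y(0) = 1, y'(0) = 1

General solution: y = C₁e^(2x) + C₂e^(-3x)
Applying ICs: C₁ = 4/5, C₂ = 1/5
Particular solution: y = (4/5)e^(2x) + (1/5)e^(-3x)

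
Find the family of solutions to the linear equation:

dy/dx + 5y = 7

Using integrating factor method:

General solution: y = 7/5 + Ce^(-5x)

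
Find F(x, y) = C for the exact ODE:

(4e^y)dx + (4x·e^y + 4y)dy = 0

Verify exactness: ∂M/∂y = ∂N/∂x ✓
Find F(x,y) such that ∂F/∂x = M, ∂F/∂y = N
Solution: 4x·e^y + 2y² = C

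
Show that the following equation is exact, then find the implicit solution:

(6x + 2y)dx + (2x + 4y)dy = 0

Verify exactness: ∂M/∂y = ∂N/∂x ✓
Find F(x,y) such that ∂F/∂x = M, ∂F/∂y = N
Solution: 3x² + 2xy + 2y² = C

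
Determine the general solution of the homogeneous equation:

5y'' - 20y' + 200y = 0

Characteristic equation: 5r² - 20r + 200 = 0
Divide by 5: r² - 4r + 40 = 0
Roots: r = 2 ± 6i (complex conjugates)
General solution: y = e^(2x)(C₁cos(6x) + C₂sin(6x))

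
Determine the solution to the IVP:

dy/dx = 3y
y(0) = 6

General solution: y = Ce^(3x)
Applying IC y(0) = 6:
Particular solution: y = 6e^(3x)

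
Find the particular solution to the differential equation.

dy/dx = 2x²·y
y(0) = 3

General solution: y = Ce^(2x³/3)
Applying IC y(0) = 3:
Particular solution: y = 3e^(2x³/3)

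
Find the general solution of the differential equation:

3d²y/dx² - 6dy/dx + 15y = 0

Characteristic equation: 3r² - 6r + 15 = 0
Divide by 3: r² - 2r + 5 = 0
Roots: r = 1 ± 2i (complex conjugates)
General solution: y = e^x(C₁cos(2x) + C₂sin(2x))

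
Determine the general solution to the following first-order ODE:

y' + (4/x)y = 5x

Using integrating factor method:

General solution: y = (5/6)x^2 + Cx^(-4)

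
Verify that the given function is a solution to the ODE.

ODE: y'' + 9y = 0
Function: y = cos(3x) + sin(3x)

Verification:
y'' = -9cos(3x) - 9sin(3x)
y'' + 9y = 0 ✓

Yes, it is a solution.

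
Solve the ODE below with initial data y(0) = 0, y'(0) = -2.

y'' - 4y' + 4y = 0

General solution: y = (C₁ + C₂x)e^(2x)
Repeated root r = 2
Applying ICs: C₁ = 0, C₂ = -2
Particular solution: y = -2xe^(2x)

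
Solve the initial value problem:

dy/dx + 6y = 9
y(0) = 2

General solution: y = 3/2 + Ce^(-6x)
Applying y(0) = 2: C = 2 - 3/2 = 1/2
Particular solution: y = 3/2 + (1/2)e^(-6x)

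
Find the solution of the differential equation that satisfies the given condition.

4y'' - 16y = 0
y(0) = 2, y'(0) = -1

General solution: y = C₁e^(2x) + C₂e^(-2x)
Applying ICs: C₁ = 3/4, C₂ = 5/4
Particular solution: y = (3/4)e^(2x) + (5/4)e^(-2x)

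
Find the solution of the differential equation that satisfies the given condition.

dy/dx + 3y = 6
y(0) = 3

General solution: y = 2 + Ce^(-3x)
Applying y(0) = 3: C = 3 - 2 = 1
Particular solution: y = 2 + e^(-3x)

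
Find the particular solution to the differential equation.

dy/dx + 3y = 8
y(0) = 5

General solution: y = 8/3 + Ce^(-3x)
Applying y(0) = 5: C = 5 - 8/3 = 7/3
Particular solution: y = 8/3 + (7/3)e^(-3x)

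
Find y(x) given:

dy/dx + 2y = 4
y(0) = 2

General solution: y = 2 + Ce^(-2x)
Applying y(0) = 2: C = 2 - 2 = 0
Particular solution: y = 2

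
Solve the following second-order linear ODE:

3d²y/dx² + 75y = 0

Characteristic equation: 3r² + 75 = 0
Divide by 3: r² + 25 = 0
Roots: r = ±5i (complex conjugates)
General solution: y = C₁cos(5x) + C₂sin(5x)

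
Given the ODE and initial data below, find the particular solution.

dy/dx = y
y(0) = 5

General solution: y = Ce^x
Applying IC y(0) = 5:
Particular solution: y = 5e^x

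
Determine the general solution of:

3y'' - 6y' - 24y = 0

Characteristic equation: 3r² - 6r - 24 = 0
Divide by 3: r² - 2r - 8 = 0
Roots: r = 4, -2 (distinct real)
General solution: y = C₁e^(4x) + C₂e^(-2x)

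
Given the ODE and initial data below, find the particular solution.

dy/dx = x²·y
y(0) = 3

General solution: y = Ce^(x³/3)
Applying IC y(0) = 3:
Particular solution: y = 3e^(x³/3)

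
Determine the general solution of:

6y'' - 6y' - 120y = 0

Characteristic equation: 6r² - 6r - 120 = 0
Divide by 6: r² - r - 20 = 0
Roots: r = 5, -4 (distinct real)
General solution: y = C₁e^(5x) + C₂e^(-4x)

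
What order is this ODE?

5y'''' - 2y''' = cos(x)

The order is 4 (highest derivative is of order 4).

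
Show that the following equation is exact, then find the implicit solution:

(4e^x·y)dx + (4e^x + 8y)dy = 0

Verify exactness: ∂M/∂y = ∂N/∂x ✓
Find F(x,y) such that ∂F/∂x = M, ∂F/∂y = N
Solution: 4e^x·y + 4y² = C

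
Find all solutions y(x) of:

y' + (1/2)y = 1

Using integrating factor method:

General solution: y = 2 + Ce^(-x/2)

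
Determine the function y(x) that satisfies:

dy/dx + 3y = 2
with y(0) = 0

General solution: y = 2/3 + Ce^(-3x)
Applying y(0) = 0: C = 0 - 2/3 = -2/3
Particular solution: y = 2/3 - (2/3)e^(-3x)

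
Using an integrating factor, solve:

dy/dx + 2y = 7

Using integrating factor method:

General solution: y = 7/2 + Ce^(-2x)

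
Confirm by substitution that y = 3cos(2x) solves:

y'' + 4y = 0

Verification:
y'' = -12cos(2x)
y'' + 4y = 0 ✓

Yes, it is a solution.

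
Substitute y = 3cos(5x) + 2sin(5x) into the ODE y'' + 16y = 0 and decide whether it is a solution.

Verification:
y'' = -75cos(5x) - 50sin(5x)
y'' + 16y ≠ 0 (frequency mismatch: got 25 instead of 16)

No, it is not a solution.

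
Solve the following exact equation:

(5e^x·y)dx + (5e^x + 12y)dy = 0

Verify exactness: ∂M/∂y = ∂N/∂x ✓
Find F(x,y) such that ∂F/∂x = M, ∂F/∂y = N
Solution: 5e^x·y + 6y² = C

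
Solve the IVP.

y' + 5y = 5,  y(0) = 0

General solution: y = 1 + Ce^(-5x)
Applying y(0) = 0: C = 0 - 1 = -1
Particular solution: y = 1 - e^(-5x)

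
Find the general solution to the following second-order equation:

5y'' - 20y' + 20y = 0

Characteristic equation: 5r² - 20r + 20 = 0
Divide by 5: r² - 4r + 4 = 0
Factored: (r - 2)² = 0
Repeated root: r = 2
General solution: y = (C₁ + C₂x)e^(2x)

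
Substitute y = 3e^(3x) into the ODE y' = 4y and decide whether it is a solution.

Verification:
y = 3e^(3x)
y' = 9e^(3x)
But 4y = 12e^(3x)
y' ≠ 4y — the derivative does not match

No, it is not a solution.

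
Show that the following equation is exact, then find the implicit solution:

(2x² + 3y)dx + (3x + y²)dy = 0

Verify exactness: ∂M/∂y = ∂N/∂x ✓
Find F(x,y) such that ∂F/∂x = M, ∂F/∂y = N
Solution: 2x³/3 + 3xy + y³/3 = C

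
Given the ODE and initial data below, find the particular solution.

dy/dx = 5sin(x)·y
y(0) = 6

General solution: y = Ce^(-5cos(x))
Applying IC y(0) = 6:
Particular solution: y = 6e^(5(1-cos(x)))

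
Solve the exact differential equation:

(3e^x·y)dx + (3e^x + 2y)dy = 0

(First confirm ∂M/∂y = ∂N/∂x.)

Verify exactness: ∂M/∂y = ∂N/∂x ✓
Find F(x,y) such that ∂F/∂x = M, ∂F/∂y = N
Solution: 3e^x·y + y² = C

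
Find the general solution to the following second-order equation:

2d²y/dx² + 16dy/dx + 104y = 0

Characteristic equation: 2r² + 16r + 104 = 0
Divide by 2: r² + 8r + 52 = 0
Roots: r = -4 ± 6i (complex conjugates)
General solution: y = e^(-4x)(C₁cos(6x) + C₂sin(6x))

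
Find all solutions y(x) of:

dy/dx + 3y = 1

Using integrating factor method:

General solution: y = 1/3 + Ce^(-3x)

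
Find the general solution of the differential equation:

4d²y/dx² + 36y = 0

Characteristic equation: 4r² + 36 = 0
Divide by 4: r² + 9 = 0
Roots: r = ±3i (complex conjugates)
General solution: y = C₁cos(3x) + C₂sin(3x)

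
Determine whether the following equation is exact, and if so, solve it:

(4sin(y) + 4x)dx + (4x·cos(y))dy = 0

Verify exactness: ∂M/∂y = ∂N/∂x ✓
Find F(x,y) such that ∂F/∂x = M, ∂F/∂y = N
Solution: 4x·sin(y) + 2x² = C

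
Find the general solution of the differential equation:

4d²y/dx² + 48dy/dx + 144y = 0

Characteristic equation: 4r² + 48r + 144 = 0
Divide by 4: r² + 12r + 36 = 0
Factored: (r + 6)² = 0
Repeated root: r = -6
General solution: y = (C₁ + C₂x)e^(-6x)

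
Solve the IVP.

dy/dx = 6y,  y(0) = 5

General solution: y = Ce^(6x)
Applying IC y(0) = 5:
Particular solution: y = 5e^(6x)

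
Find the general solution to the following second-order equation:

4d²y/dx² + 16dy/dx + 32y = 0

Characteristic equation: 4r² + 16r + 32 = 0
Divide by 4: r² + 4r + 8 = 0
Roots: r = -2 ± 2i (complex conjugates)
General solution: y = e^(-2x)(C₁cos(2x) + C₂sin(2x))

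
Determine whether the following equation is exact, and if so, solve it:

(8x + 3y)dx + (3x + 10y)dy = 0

Verify exactness: ∂M/∂y = ∂N/∂x ✓
Find F(x,y) such that ∂F/∂x = M, ∂F/∂y = N
Solution: 4x² + 3xy + 5y² = C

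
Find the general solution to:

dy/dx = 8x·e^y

Separating variables and integrating:
-e^(-y) = 4x² + C

General solution: y = -ln(C - 4x²)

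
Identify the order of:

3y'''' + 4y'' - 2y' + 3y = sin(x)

The order is 4 (highest derivative is of order 4).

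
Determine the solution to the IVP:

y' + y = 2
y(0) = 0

General solution: y = 2 + Ce^(-x)
Applying y(0) = 0: C = 0 - 2 = -2
Particular solution: y = 2 - 2e^(-x)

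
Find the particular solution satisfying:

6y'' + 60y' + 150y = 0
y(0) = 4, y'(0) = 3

General solution: y = (C₁ + C₂x)e^(-5x)
Repeated root r = -5
Applying ICs: C₁ = 4, C₂ = 23
Particular solution: y = (4 + 23x)e^(-5x)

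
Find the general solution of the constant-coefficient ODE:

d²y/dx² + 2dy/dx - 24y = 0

Characteristic equation: r² + 2r - 24 = 0
Roots: r = 4, -6 (distinct real)
General solution: y = C₁e^(4x) + C₂e^(-6x)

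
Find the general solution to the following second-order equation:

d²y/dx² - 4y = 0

Characteristic equation: r² - 4 = 0
Roots: r = 2, -2 (distinct real)
General solution: y = C₁e^(2x) + C₂e^(-2x)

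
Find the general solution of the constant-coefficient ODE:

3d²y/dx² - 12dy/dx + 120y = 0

Characteristic equation: 3r² - 12r + 120 = 0
Divide by 3: r² - 4r + 40 = 0
Roots: r = 2 ± 6i (complex conjugates)
General solution: y = e^(2x)(C₁cos(6x) + C₂sin(6x))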